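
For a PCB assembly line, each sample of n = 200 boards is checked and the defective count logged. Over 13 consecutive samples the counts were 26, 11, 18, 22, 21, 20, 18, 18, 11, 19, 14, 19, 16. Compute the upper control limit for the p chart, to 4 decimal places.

0.1502

p̄ = Σdᵢ / (k·n) = 233 / (13 × 200) = 0.08962
UCL = p̄ + 3·√(p̄(1−p̄)/n) = 0.08962 + 3 × √(0.08962×0.91038/200) = 0.08962 + 3 × 0.02020 = 0.15021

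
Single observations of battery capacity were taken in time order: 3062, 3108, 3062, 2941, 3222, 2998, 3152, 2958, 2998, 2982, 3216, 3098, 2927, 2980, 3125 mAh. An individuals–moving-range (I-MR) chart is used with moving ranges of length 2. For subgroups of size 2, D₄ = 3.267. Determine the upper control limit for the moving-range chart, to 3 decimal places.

Moving ranges: 46, 46, 121, 281, 224, 154, 194, 40, 16, 234, 118, 171, 53, 145; M̄R̄ = 1843.0000 / 14 = 131.6429
UCL_MR = D₄·M̄R̄ = 3.267 × 131.6429 = 430.0772

430.077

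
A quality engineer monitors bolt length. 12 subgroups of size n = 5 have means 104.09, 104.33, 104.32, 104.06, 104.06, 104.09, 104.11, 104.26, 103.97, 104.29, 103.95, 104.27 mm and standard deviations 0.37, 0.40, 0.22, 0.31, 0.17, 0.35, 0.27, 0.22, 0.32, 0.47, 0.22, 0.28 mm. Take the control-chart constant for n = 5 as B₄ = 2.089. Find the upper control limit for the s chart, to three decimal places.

s̄ = (0.37 + 0.40 + 0.22 + 0.31 + 0.17 + 0.35 + 0.27 + 0.22 + 0.32 + 0.47 + 0.22 + 0.28) / 12 = 0.3000
UCL_s = B₄·s̄ = 2.089 × 0.3000 = 0.6267

0.627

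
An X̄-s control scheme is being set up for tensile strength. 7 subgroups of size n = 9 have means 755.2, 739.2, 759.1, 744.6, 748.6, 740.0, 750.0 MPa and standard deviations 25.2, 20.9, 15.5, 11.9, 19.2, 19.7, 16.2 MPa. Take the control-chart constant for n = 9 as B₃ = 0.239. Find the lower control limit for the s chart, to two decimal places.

4.39

s̄ = (25.2 + 20.9 + 15.5 + 11.9 + 19.2 + 19.7 + 16.2) / 7 = 18.3714
LCL_s = B₃·s̄ = 0.239 × 18.3714 = 4.3908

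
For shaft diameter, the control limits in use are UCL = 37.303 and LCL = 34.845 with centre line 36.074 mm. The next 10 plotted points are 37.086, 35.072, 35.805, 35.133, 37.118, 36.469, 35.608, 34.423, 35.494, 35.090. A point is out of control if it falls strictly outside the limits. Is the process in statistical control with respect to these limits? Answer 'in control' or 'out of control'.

out of control

Compare each point to [34.845, 37.303]: sample 8 = 34.423 < LCL.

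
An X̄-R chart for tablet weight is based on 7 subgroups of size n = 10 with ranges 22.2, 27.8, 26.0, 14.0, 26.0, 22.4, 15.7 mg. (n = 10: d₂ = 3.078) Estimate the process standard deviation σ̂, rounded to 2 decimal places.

R̄ = (22.2 + 27.8 + 26.0 + 14.0 + 26.0 + 22.4 + 15.7) / 7 = 22.0143
σ̂ = R̄ / d₂ = 22.0143 / 3.078 = 7.1521

7.15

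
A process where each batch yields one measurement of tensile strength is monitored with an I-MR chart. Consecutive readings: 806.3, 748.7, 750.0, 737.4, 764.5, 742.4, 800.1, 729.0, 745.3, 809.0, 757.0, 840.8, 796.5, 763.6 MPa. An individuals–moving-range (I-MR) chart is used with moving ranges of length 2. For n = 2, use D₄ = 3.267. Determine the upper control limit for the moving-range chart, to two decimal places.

Moving ranges: 57.6, 1.3, 12.6, 27.1, 22.1, 57.7, 71.1, 16.3, 63.7, 52.0, 83.8, 44.3, 32.9; M̄R̄ = 542.5000 / 13 = 41.7308
UCL_MR = D₄·M̄R̄ = 3.267 × 41.7308 = 136.3344

136.33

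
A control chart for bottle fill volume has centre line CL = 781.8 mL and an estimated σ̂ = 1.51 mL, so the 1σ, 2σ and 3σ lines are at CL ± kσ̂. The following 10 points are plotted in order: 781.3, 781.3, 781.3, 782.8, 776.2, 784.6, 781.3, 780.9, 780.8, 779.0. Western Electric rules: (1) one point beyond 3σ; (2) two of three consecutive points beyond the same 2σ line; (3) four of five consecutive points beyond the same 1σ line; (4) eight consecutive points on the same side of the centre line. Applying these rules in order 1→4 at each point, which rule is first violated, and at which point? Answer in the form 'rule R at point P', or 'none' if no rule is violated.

Zone of each point (C = within 1σ̂, B = 1σ̂–2σ̂, A = 2σ̂–3σ̂, * = beyond 3σ̂; sign = side of CL): 1:-C, 2:-C, 3:-C, 4:+C, 5:-*, 6:+B, 7:-C, 8:-C, 9:-C, 10:-B
Rule 1 (one point beyond the 3σ limits) is satisfied at point 5.

rule 1 at point 5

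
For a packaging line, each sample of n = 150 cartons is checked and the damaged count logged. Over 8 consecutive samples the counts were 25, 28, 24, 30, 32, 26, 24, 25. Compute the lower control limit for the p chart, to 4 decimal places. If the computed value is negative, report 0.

0.0846

p̄ = Σdᵢ / (k·n) = 214 / (8 × 150) = 0.17833
LCL = p̄ − 3·√(p̄(1−p̄)/n) = 0.17833 − 3 × 0.03125 = 0.08457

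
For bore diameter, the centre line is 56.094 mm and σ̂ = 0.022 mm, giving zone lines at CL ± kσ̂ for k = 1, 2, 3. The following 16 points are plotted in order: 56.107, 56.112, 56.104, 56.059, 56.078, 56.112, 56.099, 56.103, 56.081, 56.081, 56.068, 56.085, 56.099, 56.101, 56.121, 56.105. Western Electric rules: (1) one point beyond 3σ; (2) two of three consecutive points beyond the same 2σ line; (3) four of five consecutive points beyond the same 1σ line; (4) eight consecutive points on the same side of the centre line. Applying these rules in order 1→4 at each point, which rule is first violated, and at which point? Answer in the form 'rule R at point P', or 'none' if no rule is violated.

Zone of each point (C = within 1σ̂, B = 1σ̂–2σ̂, A = 2σ̂–3σ̂, * = beyond 3σ̂; sign = side of CL): 1:+C, 2:+C, 3:+C, 4:-B, 5:-C, 6:+C, 7:+C, 8:+C, 9:-C, 10:-C, 11:-B, 12:-C, 13:+C, 14:+C, 15:+B, 16:+C
No rule fires across all 16 points.

none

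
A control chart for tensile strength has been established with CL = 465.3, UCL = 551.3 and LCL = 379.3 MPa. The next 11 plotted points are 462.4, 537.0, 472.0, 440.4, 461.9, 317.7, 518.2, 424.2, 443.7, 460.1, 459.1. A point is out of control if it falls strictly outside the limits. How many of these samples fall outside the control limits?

Compare each point to [379.3, 551.3]: sample 6 = 317.7 < LCL.

1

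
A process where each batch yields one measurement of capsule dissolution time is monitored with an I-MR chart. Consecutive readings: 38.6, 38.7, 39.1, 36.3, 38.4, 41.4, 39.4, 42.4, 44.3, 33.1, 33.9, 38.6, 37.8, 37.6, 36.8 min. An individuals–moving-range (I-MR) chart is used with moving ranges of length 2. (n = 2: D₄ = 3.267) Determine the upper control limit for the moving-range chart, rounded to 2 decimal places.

Moving ranges: 0.1, 0.4, 2.8, 2.1, 3.0, 2.0, 3.0, 1.9, 11.2, 0.8, 4.7, 0.8, 0.2, 0.8; M̄R̄ = 33.8000 / 14 = 2.4143
UCL_MR = D₄·M̄R̄ = 3.267 × 2.4143 = 7.8875

7.89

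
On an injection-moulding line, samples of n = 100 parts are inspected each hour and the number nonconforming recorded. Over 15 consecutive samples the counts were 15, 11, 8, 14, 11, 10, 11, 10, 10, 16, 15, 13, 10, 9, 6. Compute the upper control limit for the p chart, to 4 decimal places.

0.2075

p̄ = Σdᵢ / (k·n) = 169 / (15 × 100) = 0.11267
UCL = p̄ + 3·√(p̄(1−p̄)/n) = 0.11267 + 3 × √(0.11267×0.88733/100) = 0.11267 + 3 × 0.03162 = 0.20752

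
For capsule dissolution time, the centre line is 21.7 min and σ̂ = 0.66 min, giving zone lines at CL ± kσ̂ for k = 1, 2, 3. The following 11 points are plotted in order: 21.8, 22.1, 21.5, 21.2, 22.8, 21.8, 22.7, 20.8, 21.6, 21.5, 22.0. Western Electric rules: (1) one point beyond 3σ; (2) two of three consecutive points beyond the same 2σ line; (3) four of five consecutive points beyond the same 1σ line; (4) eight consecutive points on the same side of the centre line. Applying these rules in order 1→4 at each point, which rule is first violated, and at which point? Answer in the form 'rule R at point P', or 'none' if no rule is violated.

Zone of each point (C = within 1σ̂, B = 1σ̂–2σ̂, A = 2σ̂–3σ̂, * = beyond 3σ̂; sign = side of CL): 1:+C, 2:+C, 3:-C, 4:-C, 5:+B, 6:+C, 7:+B, 8:-B, 9:-C, 10:-C, 11:+C
No rule fires across all 11 points.

none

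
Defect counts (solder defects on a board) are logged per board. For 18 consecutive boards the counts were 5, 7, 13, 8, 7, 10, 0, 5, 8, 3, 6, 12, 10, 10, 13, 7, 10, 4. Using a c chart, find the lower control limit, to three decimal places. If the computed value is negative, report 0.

0.000

c̄ = (5 + 7 + 13 + 8 + 7 + 10 + 0 + 5 + 8 + 3 + 6 + 12 + 10 + 10 + 13 + 7 + 10 + 4) / 18 = 138 / 18 = 7.6667
LCL = c̄ − 3√c̄ = 7.6667 − 3 × 2.7689 = -0.6400 → 0 (cannot be negative)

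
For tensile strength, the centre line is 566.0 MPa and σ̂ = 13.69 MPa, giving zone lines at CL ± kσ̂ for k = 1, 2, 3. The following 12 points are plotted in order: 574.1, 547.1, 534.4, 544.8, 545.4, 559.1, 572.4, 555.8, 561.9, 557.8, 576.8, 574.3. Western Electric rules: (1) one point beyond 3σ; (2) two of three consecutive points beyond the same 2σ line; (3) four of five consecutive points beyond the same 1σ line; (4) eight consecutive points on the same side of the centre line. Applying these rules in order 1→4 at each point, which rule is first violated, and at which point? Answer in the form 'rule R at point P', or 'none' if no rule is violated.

Zone of each point (C = within 1σ̂, B = 1σ̂–2σ̂, A = 2σ̂–3σ̂, * = beyond 3σ̂; sign = side of CL): 1:+C, 2:-B, 3:-A, 4:-B, 5:-B, 6:-C, 7:+C, 8:-C, 9:-C, 10:-C, 11:+C, 12:+C
Rule 3 (four of five consecutive points beyond the same 1σ limit) is satisfied at point 5.

rule 3 at point 5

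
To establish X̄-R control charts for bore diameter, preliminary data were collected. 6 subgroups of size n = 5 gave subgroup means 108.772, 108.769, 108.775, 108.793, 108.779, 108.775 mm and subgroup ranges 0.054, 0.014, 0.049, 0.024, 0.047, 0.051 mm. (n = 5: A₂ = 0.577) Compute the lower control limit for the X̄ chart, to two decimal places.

X̄̄ = (108.772 + 108.769 + 108.775 + 108.793 + 108.779 + 108.775) / 6 = 652.6630 / 6 = 108.7772
R̄ = (0.054 + 0.014 + 0.049 + 0.024 + 0.047 + 0.051) / 6 = 0.2390 / 6 = 0.0398
LCL = X̄̄ − A₂·R̄ = 108.7772 − 0.577 × 0.0398 = 108.7542

108.75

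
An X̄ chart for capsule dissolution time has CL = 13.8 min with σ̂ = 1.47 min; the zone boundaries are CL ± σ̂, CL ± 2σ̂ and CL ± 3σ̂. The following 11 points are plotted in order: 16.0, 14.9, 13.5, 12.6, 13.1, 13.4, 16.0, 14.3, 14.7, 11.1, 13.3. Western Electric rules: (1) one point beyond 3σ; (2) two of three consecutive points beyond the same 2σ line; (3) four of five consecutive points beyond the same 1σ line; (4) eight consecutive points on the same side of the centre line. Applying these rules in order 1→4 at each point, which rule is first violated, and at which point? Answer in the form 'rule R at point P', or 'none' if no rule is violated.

none

Zone of each point (C = within 1σ̂, B = 1σ̂–2σ̂, A = 2σ̂–3σ̂, * = beyond 3σ̂; sign = side of CL): 1:+B, 2:+C, 3:-C, 4:-C, 5:-C, 6:-C, 7:+B, 8:+C, 9:+C, 10:-B, 11:-C
No rule fires across all 11 points.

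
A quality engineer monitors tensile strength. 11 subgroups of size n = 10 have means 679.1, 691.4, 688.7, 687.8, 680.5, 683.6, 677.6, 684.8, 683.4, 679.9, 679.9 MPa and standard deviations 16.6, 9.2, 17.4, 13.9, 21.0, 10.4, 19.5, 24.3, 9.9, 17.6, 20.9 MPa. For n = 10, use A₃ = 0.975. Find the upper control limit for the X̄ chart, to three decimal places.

699.353

X̄̄ = (679.1 + 691.4 + 688.7 + 687.8 + 680.5 + 683.6 + 677.6 + 684.8 + 683.4 + 679.9 + 679.9) / 11 = 683.3364
s̄ = (16.6 + 9.2 + 17.4 + 13.9 + 21.0 + 10.4 + 19.5 + 24.3 + 9.9 + 17.6 + 20.9) / 11 = 16.4273
UCL = X̄̄ + A₃·s̄ = 683.3364 + 0.975 × 16.4273 = 699.3530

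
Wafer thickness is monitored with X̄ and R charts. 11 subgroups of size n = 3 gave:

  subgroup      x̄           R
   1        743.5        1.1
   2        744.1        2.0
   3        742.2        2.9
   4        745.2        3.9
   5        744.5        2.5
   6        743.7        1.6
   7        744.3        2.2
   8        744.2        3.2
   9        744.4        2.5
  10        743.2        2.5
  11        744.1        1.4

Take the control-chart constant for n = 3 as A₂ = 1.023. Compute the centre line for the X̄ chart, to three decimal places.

X̄̄ = (743.5 + 744.1 + 742.2 + 745.2 + 744.5 + 743.7 + 744.3 + 744.2 + 744.4 + 743.2 + 744.1) / 11 = 8183.4000 / 11 = 743.9455
CL = X̄̄ = 743.9455

743.945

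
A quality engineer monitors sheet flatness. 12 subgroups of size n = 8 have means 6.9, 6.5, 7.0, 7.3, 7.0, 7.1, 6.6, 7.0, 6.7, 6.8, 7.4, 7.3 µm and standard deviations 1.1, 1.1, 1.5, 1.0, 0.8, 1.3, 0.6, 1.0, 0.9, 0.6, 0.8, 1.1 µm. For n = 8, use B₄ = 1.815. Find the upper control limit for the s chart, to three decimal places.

1.785

s̄ = (1.1 + 1.1 + 1.5 + 1.0 + 0.8 + 1.3 + 0.6 + 1.0 + 0.9 + 0.6 + 0.8 + 1.1) / 12 = 0.9833
UCL_s = B₄·s̄ = 1.815 × 0.9833 = 1.7848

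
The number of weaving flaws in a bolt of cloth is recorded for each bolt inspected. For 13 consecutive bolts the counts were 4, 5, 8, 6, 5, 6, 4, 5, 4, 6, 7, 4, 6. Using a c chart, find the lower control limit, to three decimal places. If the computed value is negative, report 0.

c̄ = (4 + 5 + 8 + 6 + 5 + 6 + 4 + 5 + 4 + 6 + 7 + 4 + 6) / 13 = 70 / 13 = 5.3846
LCL = c̄ − 3√c̄ = 5.3846 − 3 × 2.3205 = -1.5768 → 0 (cannot be negative)

0.000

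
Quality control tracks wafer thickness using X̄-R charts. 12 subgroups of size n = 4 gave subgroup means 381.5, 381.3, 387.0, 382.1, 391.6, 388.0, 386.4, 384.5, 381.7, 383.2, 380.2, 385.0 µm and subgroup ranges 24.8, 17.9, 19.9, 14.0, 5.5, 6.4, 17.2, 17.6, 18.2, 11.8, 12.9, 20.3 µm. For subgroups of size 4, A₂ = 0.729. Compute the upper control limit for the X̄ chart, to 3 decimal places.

X̄̄ = (381.5 + 381.3 + 387.0 + 382.1 + 391.6 + 388.0 + 386.4 + 384.5 + 381.7 + 383.2 + 380.2 + 385.0) / 12 = 4612.5000 / 12 = 384.3750
R̄ = (24.8 + 17.9 + 19.9 + 14.0 + 5.5 + 6.4 + 17.2 + 17.6 + 18.2 + 11.8 + 12.9 + 20.3) / 12 = 186.5000 / 12 = 15.5417
UCL = X̄̄ + A₂·R̄ = 384.3750 + 0.729 × 15.5417 = 395.7049

395.705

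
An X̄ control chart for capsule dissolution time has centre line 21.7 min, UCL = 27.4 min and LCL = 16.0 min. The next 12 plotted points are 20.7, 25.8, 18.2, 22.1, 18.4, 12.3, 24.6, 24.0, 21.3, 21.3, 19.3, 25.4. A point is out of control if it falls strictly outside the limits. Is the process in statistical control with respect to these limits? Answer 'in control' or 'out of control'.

Compare each point to [16.0, 27.4]: sample 6 = 12.3 < LCL.

out of control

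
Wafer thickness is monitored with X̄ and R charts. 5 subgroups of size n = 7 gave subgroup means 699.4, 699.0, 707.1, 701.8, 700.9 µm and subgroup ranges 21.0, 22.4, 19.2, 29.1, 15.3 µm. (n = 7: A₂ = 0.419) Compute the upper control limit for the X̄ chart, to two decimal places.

X̄̄ = (699.4 + 699.0 + 707.1 + 701.8 + 700.9) / 5 = 3508.2000 / 5 = 701.6400
R̄ = (21.0 + 22.4 + 19.2 + 29.1 + 15.3) / 5 = 107.0000 / 5 = 21.4000
UCL = X̄̄ + A₂·R̄ = 701.6400 + 0.419 × 21.4000 = 710.6066

710.61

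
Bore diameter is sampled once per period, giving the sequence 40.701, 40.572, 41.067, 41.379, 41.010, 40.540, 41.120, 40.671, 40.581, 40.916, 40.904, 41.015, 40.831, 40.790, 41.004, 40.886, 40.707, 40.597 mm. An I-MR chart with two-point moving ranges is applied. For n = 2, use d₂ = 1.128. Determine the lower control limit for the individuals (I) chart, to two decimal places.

X̄ = (40.701 + 40.572 + 41.067 + 41.379 + 41.010 + 40.540 + 41.120 + 40.671 + 40.581 + 40.916 + 40.904 + 41.015 + 40.831 + 40.790 + 41.004 + 40.886 + 40.707 + 40.597) / 18 = 40.8495
Moving ranges: 0.129, 0.495, 0.312, 0.369, 0.470, 0.580, 0.449, 0.090, 0.335, 0.012, 0.111, 0.184, 0.041, 0.214, 0.118, 0.179, 0.110; M̄R̄ = 4.1980 / 17 = 0.2469
LCL = X̄ − 3·M̄R̄/d₂ = 40.8495 − 3 × 0.2469 / 1.128 = 40.1927

40.19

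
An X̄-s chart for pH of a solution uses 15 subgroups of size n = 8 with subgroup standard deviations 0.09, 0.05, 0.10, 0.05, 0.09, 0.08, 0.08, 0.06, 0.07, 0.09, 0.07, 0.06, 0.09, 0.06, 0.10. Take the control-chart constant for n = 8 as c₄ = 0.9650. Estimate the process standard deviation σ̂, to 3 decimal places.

0.079

s̄ = (0.09 + 0.05 + 0.10 + 0.05 + 0.09 + 0.08 + 0.08 + 0.06 + 0.07 + 0.09 + 0.07 + 0.06 + 0.09 + 0.06 + 0.10) / 15 = 0.0760
σ̂ = s̄ / c₄ = 0.0760 / 0.9650 = 0.0788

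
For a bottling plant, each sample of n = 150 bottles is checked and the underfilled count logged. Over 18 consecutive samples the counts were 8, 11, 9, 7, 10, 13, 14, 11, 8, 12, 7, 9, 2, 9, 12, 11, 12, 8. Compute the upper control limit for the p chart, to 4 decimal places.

0.1241

p̄ = Σdᵢ / (k·n) = 173 / (18 × 150) = 0.06407
UCL = p̄ + 3·√(p̄(1−p̄)/n) = 0.06407 + 3 × √(0.06407×0.93593/150) = 0.06407 + 3 × 0.01999 = 0.12406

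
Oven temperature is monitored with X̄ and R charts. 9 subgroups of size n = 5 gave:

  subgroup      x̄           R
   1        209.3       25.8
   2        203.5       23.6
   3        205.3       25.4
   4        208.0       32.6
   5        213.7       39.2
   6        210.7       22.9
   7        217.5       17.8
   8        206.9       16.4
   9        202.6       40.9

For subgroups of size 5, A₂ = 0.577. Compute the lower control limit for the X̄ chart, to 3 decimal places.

192.930

X̄̄ = (209.3 + 203.5 + 205.3 + 208.0 + 213.7 + 210.7 + 217.5 + 206.9 + 202.6) / 9 = 1877.5000 / 9 = 208.6111
R̄ = (25.8 + 23.6 + 25.4 + 32.6 + 39.2 + 22.9 + 17.8 + 16.4 + 40.9) / 9 = 244.6000 / 9 = 27.1778
LCL = X̄̄ − A₂·R̄ = 208.6111 − 0.577 × 27.1778 = 192.9295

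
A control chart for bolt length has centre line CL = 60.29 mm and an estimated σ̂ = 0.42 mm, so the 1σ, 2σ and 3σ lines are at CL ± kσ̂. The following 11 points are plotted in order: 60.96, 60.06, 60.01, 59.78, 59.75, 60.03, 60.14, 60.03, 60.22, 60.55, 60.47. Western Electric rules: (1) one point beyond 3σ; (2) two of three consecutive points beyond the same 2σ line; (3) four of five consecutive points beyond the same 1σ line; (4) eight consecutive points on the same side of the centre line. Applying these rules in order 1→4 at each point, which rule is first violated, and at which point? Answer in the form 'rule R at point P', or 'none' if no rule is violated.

Zone of each point (C = within 1σ̂, B = 1σ̂–2σ̂, A = 2σ̂–3σ̂, * = beyond 3σ̂; sign = side of CL): 1:+B, 2:-C, 3:-C, 4:-B, 5:-B, 6:-C, 7:-C, 8:-C, 9:-C, 10:+C, 11:+C
Rule 4 (eight consecutive points on the same side of the centre line) is satisfied at point 9.

rule 4 at point 9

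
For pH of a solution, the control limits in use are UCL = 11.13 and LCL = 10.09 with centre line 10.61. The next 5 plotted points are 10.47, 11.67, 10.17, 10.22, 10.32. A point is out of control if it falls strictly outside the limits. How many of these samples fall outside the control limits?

1

Compare each point to [10.09, 11.13]: sample 2 = 11.67 > UCL.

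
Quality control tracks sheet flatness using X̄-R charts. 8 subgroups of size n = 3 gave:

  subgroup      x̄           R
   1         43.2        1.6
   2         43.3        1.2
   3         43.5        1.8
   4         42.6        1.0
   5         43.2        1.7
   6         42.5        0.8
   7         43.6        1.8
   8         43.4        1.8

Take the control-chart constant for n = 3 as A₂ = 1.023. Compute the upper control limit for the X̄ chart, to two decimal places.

X̄̄ = (43.2 + 43.3 + 43.5 + 42.6 + 43.2 + 42.5 + 43.6 + 43.4) / 8 = 345.3000 / 8 = 43.1625
R̄ = (1.6 + 1.2 + 1.8 + 1.0 + 1.7 + 0.8 + 1.8 + 1.8) / 8 = 11.7000 / 8 = 1.4625
UCL = X̄̄ + A₂·R̄ = 43.1625 + 1.023 × 1.4625 = 44.6586

44.66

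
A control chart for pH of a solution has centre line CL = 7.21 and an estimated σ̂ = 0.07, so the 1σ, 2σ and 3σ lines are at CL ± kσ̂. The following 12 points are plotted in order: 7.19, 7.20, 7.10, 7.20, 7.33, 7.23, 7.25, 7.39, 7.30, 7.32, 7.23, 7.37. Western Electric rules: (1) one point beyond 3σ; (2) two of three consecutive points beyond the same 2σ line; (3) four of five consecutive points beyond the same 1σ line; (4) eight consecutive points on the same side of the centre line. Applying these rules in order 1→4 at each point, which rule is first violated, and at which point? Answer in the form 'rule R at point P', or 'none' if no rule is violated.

Zone of each point (C = within 1σ̂, B = 1σ̂–2σ̂, A = 2σ̂–3σ̂, * = beyond 3σ̂; sign = side of CL): 1:-C, 2:-C, 3:-B, 4:-C, 5:+B, 6:+C, 7:+C, 8:+A, 9:+B, 10:+B, 11:+C, 12:+A
Rule 3 (four of five consecutive points beyond the same 1σ limit) is satisfied at point 12.

rule 3 at point 12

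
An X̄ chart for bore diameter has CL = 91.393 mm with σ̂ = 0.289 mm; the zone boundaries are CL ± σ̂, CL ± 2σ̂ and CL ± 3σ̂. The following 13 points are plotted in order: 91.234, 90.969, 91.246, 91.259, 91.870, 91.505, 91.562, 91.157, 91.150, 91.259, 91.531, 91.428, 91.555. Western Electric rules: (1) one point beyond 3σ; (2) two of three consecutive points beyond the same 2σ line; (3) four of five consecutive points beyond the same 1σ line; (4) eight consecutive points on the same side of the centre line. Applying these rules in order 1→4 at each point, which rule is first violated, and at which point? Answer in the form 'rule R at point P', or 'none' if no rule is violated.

Zone of each point (C = within 1σ̂, B = 1σ̂–2σ̂, A = 2σ̂–3σ̂, * = beyond 3σ̂; sign = side of CL): 1:-C, 2:-B, 3:-C, 4:-C, 5:+B, 6:+C, 7:+C, 8:-C, 9:-C, 10:-C, 11:+C, 12:+C, 13:+C
No rule fires across all 13 points.

none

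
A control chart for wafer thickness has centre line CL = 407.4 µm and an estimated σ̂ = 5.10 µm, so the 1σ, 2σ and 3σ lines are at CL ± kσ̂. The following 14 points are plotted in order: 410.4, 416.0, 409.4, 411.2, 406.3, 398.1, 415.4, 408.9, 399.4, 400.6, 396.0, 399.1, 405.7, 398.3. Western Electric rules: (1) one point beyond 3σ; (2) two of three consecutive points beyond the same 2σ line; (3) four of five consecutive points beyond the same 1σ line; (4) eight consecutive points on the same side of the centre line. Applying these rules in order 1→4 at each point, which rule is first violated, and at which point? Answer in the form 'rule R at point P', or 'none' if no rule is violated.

rule 3 at point 12

Zone of each point (C = within 1σ̂, B = 1σ̂–2σ̂, A = 2σ̂–3σ̂, * = beyond 3σ̂; sign = side of CL): 1:+C, 2:+B, 3:+C, 4:+C, 5:-C, 6:-B, 7:+B, 8:+C, 9:-B, 10:-B, 11:-A, 12:-B, 13:-C, 14:-B
Rule 3 (four of five consecutive points beyond the same 1σ limit) is satisfied at point 12.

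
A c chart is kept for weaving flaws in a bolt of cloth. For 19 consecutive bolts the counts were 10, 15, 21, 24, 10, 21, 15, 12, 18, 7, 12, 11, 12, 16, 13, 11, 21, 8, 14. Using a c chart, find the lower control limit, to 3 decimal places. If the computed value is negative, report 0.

c̄ = (10 + 15 + 21 + 24 + 10 + 21 + 15 + 12 + 18 + 7 + 12 + 11 + 12 + 16 + 13 + 11 + 21 + 8 + 14) / 19 = 271 / 19 = 14.2632
LCL = c̄ − 3√c̄ = 14.2632 − 3 × 3.7767 = 2.9332

2.933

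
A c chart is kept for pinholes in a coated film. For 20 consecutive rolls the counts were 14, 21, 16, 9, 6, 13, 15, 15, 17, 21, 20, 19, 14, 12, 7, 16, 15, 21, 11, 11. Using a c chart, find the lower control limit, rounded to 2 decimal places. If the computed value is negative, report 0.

c̄ = (14 + 21 + 16 + 9 + 6 + 13 + 15 + 15 + 17 + 21 + 20 + 19 + 14 + 12 + 7 + 16 + 15 + 21 + 11 + 11) / 20 = 293 / 20 = 14.6500
LCL = c̄ − 3√c̄ = 14.6500 − 3 × 3.8275 = 3.1674

3.17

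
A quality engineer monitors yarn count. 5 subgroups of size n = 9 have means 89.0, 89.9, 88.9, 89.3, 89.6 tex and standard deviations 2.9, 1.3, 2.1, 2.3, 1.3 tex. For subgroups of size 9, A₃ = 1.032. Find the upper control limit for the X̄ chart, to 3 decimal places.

X̄̄ = (89.0 + 89.9 + 88.9 + 89.3 + 89.6) / 5 = 89.3400
s̄ = (2.9 + 1.3 + 2.1 + 2.3 + 1.3) / 5 = 1.9800
UCL = X̄̄ + A₃·s̄ = 89.3400 + 1.032 × 1.9800 = 91.3834

91.383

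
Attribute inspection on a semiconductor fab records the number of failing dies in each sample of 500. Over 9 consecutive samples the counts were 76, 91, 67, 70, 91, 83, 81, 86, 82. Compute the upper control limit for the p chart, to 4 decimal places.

p̄ = Σdᵢ / (k·n) = 727 / (9 × 500) = 0.16156
UCL = p̄ + 3·√(p̄(1−p̄)/n) = 0.16156 + 3 × √(0.16156×0.83844/500) = 0.16156 + 3 × 0.01646 = 0.21093

0.2109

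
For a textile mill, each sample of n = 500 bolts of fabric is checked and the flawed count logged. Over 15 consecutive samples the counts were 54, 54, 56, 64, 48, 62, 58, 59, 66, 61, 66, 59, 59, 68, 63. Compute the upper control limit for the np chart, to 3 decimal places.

81.568

p̄ = Σdᵢ / (k·n) = 897 / (15 × 500) = 0.11960
UCL = np̄ + 3·√(np̄(1−p̄)) = 59.8000 + 3 × √(59.8000×0.88040) = 59.8000 + 3 × 7.2559 = 81.5677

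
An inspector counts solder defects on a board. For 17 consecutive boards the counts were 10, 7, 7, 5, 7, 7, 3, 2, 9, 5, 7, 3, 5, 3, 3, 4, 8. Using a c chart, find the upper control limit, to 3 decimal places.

12.680

c̄ = (10 + 7 + 7 + 5 + 7 + 7 + 3 + 2 + 9 + 5 + 7 + 3 + 5 + 3 + 3 + 4 + 8) / 17 = 95 / 17 = 5.5882
UCL = c̄ + 3√c̄ = 5.5882 + 3 × √5.5882 = 5.5882 + 3 × 2.3639 = 12.6801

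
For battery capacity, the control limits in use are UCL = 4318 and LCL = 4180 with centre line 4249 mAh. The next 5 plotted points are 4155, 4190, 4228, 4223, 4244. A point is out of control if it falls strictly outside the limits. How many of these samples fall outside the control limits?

1

Compare each point to [4180, 4318]: sample 1 = 4155 < LCL.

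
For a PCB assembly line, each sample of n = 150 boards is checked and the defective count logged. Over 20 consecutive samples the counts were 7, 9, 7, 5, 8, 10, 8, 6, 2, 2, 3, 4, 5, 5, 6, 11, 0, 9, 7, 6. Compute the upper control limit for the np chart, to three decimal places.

13.200

p̄ = Σdᵢ / (k·n) = 120 / (20 × 150) = 0.04000
UCL = np̄ + 3·√(np̄(1−p̄)) = 6.0000 + 3 × √(6.0000×0.96000) = 6.0000 + 3 × 2.4000 = 13.2000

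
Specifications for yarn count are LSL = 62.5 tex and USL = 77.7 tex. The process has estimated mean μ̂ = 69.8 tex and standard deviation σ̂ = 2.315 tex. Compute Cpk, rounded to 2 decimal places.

1.05

Cpu = (USL − μ̂) / (3σ̂) = (77.7 − 69.8) / (3 × 2.315) = 1.1375; Cpl = (μ̂ − LSL) / (3σ̂) = (69.8 − 62.5) / (3 × 2.315) = 1.0511; Cpk = min(Cpu, Cpl) = 1.0511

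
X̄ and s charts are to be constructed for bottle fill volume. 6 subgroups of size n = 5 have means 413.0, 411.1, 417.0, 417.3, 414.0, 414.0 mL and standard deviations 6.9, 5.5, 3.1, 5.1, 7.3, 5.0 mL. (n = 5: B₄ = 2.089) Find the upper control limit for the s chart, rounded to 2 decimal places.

11.45

s̄ = (6.9 + 5.5 + 3.1 + 5.1 + 7.3 + 5.0) / 6 = 5.4833
UCL_s = B₄·s̄ = 2.089 × 5.4833 = 11.4547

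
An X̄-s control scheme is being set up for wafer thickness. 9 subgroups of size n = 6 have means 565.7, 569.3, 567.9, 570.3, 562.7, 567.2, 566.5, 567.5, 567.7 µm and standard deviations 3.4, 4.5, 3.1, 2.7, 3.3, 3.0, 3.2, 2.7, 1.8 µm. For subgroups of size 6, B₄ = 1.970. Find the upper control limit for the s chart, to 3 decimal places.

6.063

s̄ = (3.4 + 4.5 + 3.1 + 2.7 + 3.3 + 3.0 + 3.2 + 2.7 + 1.8) / 9 = 3.0778
UCL_s = B₄·s̄ = 1.970 × 3.0778 = 6.0632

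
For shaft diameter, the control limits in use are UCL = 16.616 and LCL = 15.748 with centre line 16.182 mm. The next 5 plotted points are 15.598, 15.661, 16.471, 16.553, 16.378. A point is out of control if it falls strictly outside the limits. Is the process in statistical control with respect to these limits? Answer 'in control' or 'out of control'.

Compare each point to [15.748, 16.616]: sample 1 = 15.598 < LCL; sample 2 = 15.661 < LCL.

out of control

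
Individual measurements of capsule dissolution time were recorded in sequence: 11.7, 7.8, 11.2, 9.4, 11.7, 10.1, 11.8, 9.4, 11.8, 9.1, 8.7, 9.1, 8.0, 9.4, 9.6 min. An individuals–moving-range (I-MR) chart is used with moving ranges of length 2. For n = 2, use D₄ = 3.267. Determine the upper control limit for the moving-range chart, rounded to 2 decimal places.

Moving ranges: 3.9, 3.4, 1.8, 2.3, 1.6, 1.7, 2.4, 2.4, 2.7, 0.4, 0.4, 1.1, 1.4, 0.2; M̄R̄ = 25.7000 / 14 = 1.8357
UCL_MR = D₄·M̄R̄ = 3.267 × 1.8357 = 5.9973

6.00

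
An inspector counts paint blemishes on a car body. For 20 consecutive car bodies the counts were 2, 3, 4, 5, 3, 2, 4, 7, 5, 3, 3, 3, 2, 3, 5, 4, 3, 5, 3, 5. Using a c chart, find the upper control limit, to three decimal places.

9.471

c̄ = (2 + 3 + 4 + 5 + 3 + 2 + 4 + 7 + 5 + 3 + 3 + 3 + 2 + 3 + 5 + 4 + 3 + 5 + 3 + 5) / 20 = 74 / 20 = 3.7000
UCL = c̄ + 3√c̄ = 3.7000 + 3 × √3.7000 = 3.7000 + 3 × 1.9235 = 9.4706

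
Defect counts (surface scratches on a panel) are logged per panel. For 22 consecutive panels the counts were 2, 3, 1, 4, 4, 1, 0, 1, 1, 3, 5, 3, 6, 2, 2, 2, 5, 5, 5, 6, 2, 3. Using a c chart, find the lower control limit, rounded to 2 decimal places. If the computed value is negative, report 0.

0.00

c̄ = (2 + 3 + 1 + 4 + 4 + 1 + 0 + 1 + 1 + 3 + 5 + 3 + 6 + 2 + 2 + 2 + 5 + 5 + 5 + 6 + 2 + 3) / 22 = 66 / 22 = 3.0000
LCL = c̄ − 3√c̄ = 3.0000 − 3 × 1.7321 = -2.1962 → 0 (cannot be negative)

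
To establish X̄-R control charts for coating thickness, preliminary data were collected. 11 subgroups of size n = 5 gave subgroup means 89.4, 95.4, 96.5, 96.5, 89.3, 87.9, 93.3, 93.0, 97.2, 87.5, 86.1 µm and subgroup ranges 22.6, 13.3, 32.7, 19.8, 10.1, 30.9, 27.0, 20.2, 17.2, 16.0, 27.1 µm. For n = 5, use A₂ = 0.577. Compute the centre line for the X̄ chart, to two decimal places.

X̄̄ = (89.4 + 95.4 + 96.5 + 96.5 + 89.3 + 87.9 + 93.3 + 93.0 + 97.2 + 87.5 + 86.1) / 11 = 1012.1000 / 11 = 92.0091
CL = X̄̄ = 92.0091

92.01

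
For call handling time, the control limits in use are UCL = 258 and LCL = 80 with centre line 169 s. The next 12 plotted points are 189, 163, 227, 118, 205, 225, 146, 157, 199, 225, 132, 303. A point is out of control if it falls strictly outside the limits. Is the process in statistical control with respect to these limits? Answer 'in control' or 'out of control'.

out of control

Compare each point to [80, 258]: sample 12 = 303 > UCL.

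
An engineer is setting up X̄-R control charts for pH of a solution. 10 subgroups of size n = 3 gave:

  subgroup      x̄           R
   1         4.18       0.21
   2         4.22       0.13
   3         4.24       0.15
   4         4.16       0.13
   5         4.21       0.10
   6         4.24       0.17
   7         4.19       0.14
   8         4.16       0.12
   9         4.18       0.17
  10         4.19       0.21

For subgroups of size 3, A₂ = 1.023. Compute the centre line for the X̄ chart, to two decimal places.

4.20

X̄̄ = (4.18 + 4.22 + 4.24 + 4.16 + 4.21 + 4.24 + 4.19 + 4.16 + 4.18 + 4.19) / 10 = 41.9700 / 10 = 4.1970
CL = X̄̄ = 4.1970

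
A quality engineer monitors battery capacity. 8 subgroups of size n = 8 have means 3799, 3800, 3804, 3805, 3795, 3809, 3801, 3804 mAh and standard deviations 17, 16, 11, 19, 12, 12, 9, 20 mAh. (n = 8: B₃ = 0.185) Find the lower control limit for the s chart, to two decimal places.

s̄ = (17 + 16 + 11 + 19 + 12 + 12 + 9 + 20) / 8 = 14.5000
LCL_s = B₃·s̄ = 0.185 × 14.5000 = 2.6825

2.68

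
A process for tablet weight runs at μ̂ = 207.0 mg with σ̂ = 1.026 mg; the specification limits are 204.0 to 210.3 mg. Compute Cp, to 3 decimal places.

Cp = (USL − LSL) / (6σ̂) = (210.3 − 204.0) / (6 × 1.026) = 6.3000 / 6.1560 = 1.0234

1.023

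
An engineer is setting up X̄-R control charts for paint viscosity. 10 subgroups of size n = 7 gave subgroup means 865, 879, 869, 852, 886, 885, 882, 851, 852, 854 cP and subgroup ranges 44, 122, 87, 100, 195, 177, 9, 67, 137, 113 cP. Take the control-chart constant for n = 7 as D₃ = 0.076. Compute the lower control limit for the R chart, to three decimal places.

R̄ = (44 + 122 + 87 + 100 + 195 + 177 + 9 + 67 + 137 + 113) / 10 = 1051.0000 / 10 = 105.1000
LCL_R = D₃·R̄ = 0.076 × 105.1000 = 7.9876

7.988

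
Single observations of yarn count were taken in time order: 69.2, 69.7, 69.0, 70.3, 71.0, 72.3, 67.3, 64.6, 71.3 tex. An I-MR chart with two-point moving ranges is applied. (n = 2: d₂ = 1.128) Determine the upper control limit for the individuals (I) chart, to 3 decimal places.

75.694

X̄ = (69.2 + 69.7 + 69.0 + 70.3 + 71.0 + 72.3 + 67.3 + 64.6 + 71.3) / 9 = 69.4111
Moving ranges: 0.5, 0.7, 1.3, 0.7, 1.3, 5.0, 2.7, 6.7; M̄R̄ = 18.9000 / 8 = 2.3625
UCL = X̄ + 3·M̄R̄/d₂ = 69.4111 + 3 × 2.3625 / 1.128 = 75.6944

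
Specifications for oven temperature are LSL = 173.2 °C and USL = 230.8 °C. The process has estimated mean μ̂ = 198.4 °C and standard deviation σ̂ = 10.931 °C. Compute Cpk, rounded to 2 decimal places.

0.77

Cpu = (USL − μ̂) / (3σ̂) = (230.8 − 198.4) / (3 × 10.931) = 0.9880; Cpl = (μ̂ − LSL) / (3σ̂) = (198.4 − 173.2) / (3 × 10.931) = 0.7685; Cpk = min(Cpu, Cpl) = 0.7685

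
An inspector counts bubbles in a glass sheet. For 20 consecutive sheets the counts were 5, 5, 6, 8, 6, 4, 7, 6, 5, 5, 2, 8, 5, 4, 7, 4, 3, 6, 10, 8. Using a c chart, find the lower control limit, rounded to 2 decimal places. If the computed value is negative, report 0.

c̄ = (5 + 5 + 6 + 8 + 6 + 4 + 7 + 6 + 5 + 5 + 2 + 8 + 5 + 4 + 7 + 4 + 3 + 6 + 10 + 8) / 20 = 114 / 20 = 5.7000
LCL = c̄ − 3√c̄ = 5.7000 − 3 × 2.3875 = -1.4624 → 0 (cannot be negative)

0.00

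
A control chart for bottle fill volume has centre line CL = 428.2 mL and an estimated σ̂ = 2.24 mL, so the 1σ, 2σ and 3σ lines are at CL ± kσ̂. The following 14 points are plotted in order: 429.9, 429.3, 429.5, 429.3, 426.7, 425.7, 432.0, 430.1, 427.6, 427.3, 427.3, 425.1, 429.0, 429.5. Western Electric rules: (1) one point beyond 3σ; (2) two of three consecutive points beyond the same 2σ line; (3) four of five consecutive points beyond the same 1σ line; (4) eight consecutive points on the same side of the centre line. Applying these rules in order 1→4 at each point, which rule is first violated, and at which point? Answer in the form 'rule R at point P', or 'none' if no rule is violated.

Zone of each point (C = within 1σ̂, B = 1σ̂–2σ̂, A = 2σ̂–3σ̂, * = beyond 3σ̂; sign = side of CL): 1:+C, 2:+C, 3:+C, 4:+C, 5:-C, 6:-B, 7:+B, 8:+C, 9:-C, 10:-C, 11:-C, 12:-B, 13:+C, 14:+C
No rule fires across all 14 points.

none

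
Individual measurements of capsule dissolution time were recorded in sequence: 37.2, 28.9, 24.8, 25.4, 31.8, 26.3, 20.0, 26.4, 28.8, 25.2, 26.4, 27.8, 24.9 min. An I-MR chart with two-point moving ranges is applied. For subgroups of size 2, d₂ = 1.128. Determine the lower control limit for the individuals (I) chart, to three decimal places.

16.341

X̄ = (37.2 + 28.9 + 24.8 + 25.4 + 31.8 + 26.3 + 20.0 + 26.4 + 28.8 + 25.2 + 26.4 + 27.8 + 24.9) / 13 = 27.2231
Moving ranges: 8.3, 4.1, 0.6, 6.4, 5.5, 6.3, 6.4, 2.4, 3.6, 1.2, 1.4, 2.9; M̄R̄ = 49.1000 / 12 = 4.0917
LCL = X̄ − 3·M̄R̄/d₂ = 27.2231 − 3 × 4.0917 / 1.128 = 16.3410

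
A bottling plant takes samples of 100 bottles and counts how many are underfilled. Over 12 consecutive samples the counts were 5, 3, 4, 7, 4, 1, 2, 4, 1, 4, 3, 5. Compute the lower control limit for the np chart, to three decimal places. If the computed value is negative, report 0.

p̄ = Σdᵢ / (k·n) = 43 / (12 × 100) = 0.03583
LCL = np̄ − 3·√(np̄(1−p̄)) = 3.5833 − 3 × 1.8587 = -1.9929 → 0 (negative, so LCL = 0)

0.000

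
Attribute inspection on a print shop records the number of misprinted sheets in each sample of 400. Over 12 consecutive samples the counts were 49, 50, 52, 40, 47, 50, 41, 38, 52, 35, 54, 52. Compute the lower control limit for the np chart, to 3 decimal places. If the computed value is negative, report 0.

27.405

p̄ = Σdᵢ / (k·n) = 560 / (12 × 400) = 0.11667
LCL = np̄ − 3·√(np̄(1−p̄)) = 46.6667 − 3 × 6.4205 = 27.4053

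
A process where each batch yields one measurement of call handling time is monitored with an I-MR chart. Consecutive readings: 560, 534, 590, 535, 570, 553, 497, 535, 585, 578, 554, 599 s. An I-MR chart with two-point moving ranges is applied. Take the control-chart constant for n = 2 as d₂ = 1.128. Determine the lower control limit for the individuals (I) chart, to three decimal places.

X̄ = (560 + 534 + 590 + 535 + 570 + 553 + 497 + 535 + 585 + 578 + 554 + 599) / 12 = 557.5000
Moving ranges: 26, 56, 55, 35, 17, 56, 38, 50, 7, 24, 45; M̄R̄ = 409.0000 / 11 = 37.1818
LCL = X̄ − 3·M̄R̄/d₂ = 557.5000 − 3 × 37.1818 / 1.128 = 458.6122

458.612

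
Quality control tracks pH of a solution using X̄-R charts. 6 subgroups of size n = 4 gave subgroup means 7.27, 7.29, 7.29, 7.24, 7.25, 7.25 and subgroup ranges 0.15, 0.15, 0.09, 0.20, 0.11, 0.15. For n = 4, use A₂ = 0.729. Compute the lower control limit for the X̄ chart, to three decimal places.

7.162

X̄̄ = (7.27 + 7.29 + 7.29 + 7.24 + 7.25 + 7.25) / 6 = 43.5900 / 6 = 7.2650
R̄ = (0.15 + 0.15 + 0.09 + 0.20 + 0.11 + 0.15) / 6 = 0.8500 / 6 = 0.1417
LCL = X̄̄ − A₂·R̄ = 7.2650 − 0.729 × 0.1417 = 7.1617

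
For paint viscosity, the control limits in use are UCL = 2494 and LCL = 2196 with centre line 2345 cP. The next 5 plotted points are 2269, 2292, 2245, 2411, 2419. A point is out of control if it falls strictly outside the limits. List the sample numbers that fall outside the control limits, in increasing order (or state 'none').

All 5 points lie within [2196, 2494].

none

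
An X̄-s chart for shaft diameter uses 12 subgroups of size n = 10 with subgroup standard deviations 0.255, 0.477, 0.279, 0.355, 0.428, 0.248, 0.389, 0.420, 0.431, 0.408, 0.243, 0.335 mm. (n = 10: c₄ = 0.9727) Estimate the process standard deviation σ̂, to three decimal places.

0.366

s̄ = (0.255 + 0.477 + 0.279 + 0.355 + 0.428 + 0.248 + 0.389 + 0.420 + 0.431 + 0.408 + 0.243 + 0.335) / 12 = 0.3557
σ̂ = s̄ / c₄ = 0.3557 / 0.9727 = 0.3656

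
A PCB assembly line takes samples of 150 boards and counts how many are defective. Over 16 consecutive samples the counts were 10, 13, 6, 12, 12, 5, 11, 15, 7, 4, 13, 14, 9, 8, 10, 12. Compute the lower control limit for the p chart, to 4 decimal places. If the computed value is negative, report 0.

0.0058

p̄ = Σdᵢ / (k·n) = 161 / (16 × 150) = 0.06708
LCL = p̄ − 3·√(p̄(1−p̄)/n) = 0.06708 − 3 × 0.02043 = 0.00581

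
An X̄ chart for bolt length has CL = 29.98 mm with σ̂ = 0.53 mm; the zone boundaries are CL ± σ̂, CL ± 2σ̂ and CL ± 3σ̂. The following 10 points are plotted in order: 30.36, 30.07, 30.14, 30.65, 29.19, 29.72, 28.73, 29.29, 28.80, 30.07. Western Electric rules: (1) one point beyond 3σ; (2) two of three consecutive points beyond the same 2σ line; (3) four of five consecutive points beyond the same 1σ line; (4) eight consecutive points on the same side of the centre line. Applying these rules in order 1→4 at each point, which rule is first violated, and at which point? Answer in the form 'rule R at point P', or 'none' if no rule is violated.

rule 2 at point 9

Zone of each point (C = within 1σ̂, B = 1σ̂–2σ̂, A = 2σ̂–3σ̂, * = beyond 3σ̂; sign = side of CL): 1:+C, 2:+C, 3:+C, 4:+B, 5:-B, 6:-C, 7:-A, 8:-B, 9:-A, 10:+C
Rule 2 (two of three consecutive points beyond the same 2σ limit) is satisfied at point 9.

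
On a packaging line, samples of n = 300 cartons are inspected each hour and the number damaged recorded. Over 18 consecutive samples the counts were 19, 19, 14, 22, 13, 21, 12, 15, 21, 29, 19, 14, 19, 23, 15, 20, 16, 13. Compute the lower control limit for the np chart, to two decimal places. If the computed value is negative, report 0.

5.66

p̄ = Σdᵢ / (k·n) = 324 / (18 × 300) = 0.06000
LCL = np̄ − 3·√(np̄(1−p̄)) = 18.0000 − 3 × 4.1134 = 5.6598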